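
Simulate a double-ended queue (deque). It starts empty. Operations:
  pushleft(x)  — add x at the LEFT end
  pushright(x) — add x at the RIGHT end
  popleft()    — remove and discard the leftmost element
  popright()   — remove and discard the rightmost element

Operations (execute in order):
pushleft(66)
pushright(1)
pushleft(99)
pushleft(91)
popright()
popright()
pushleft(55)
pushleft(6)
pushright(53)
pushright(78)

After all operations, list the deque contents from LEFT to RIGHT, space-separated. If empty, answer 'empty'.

Answer: 6 55 91 99 53 78

Derivation:
pushleft(66): [66]
pushright(1): [66, 1]
pushleft(99): [99, 66, 1]
pushleft(91): [91, 99, 66, 1]
popright(): [91, 99, 66]
popright(): [91, 99]
pushleft(55): [55, 91, 99]
pushleft(6): [6, 55, 91, 99]
pushright(53): [6, 55, 91, 99, 53]
pushright(78): [6, 55, 91, 99, 53, 78]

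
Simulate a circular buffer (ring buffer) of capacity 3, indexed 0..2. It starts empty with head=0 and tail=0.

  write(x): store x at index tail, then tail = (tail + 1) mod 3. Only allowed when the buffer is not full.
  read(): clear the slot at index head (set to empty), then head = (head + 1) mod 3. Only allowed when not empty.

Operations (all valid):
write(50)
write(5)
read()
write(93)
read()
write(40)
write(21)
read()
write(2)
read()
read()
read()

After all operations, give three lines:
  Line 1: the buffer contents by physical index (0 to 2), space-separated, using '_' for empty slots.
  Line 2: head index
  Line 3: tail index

write(50): buf=[50 _ _], head=0, tail=1, size=1
write(5): buf=[50 5 _], head=0, tail=2, size=2
read(): buf=[_ 5 _], head=1, tail=2, size=1
write(93): buf=[_ 5 93], head=1, tail=0, size=2
read(): buf=[_ _ 93], head=2, tail=0, size=1
write(40): buf=[40 _ 93], head=2, tail=1, size=2
write(21): buf=[40 21 93], head=2, tail=2, size=3
read(): buf=[40 21 _], head=0, tail=2, size=2
write(2): buf=[40 21 2], head=0, tail=0, size=3
read(): buf=[_ 21 2], head=1, tail=0, size=2
read(): buf=[_ _ 2], head=2, tail=0, size=1
read(): buf=[_ _ _], head=0, tail=0, size=0

Answer: _ _ _
0
0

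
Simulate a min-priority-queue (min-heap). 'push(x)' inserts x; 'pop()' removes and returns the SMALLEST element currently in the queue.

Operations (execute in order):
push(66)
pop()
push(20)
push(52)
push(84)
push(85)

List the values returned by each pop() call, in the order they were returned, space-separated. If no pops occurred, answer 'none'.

push(66): heap contents = [66]
pop() → 66: heap contents = []
push(20): heap contents = [20]
push(52): heap contents = [20, 52]
push(84): heap contents = [20, 52, 84]
push(85): heap contents = [20, 52, 84, 85]

Answer: 66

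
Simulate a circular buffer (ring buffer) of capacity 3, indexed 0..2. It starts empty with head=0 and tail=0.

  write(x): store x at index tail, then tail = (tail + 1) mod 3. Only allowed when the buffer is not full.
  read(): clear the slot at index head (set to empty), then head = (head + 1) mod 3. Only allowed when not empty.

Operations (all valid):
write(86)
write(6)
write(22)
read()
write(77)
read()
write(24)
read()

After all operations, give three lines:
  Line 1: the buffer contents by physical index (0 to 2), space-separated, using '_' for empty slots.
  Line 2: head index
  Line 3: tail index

Answer: 77 24 _
0
2

Derivation:
write(86): buf=[86 _ _], head=0, tail=1, size=1
write(6): buf=[86 6 _], head=0, tail=2, size=2
write(22): buf=[86 6 22], head=0, tail=0, size=3
read(): buf=[_ 6 22], head=1, tail=0, size=2
write(77): buf=[77 6 22], head=1, tail=1, size=3
read(): buf=[77 _ 22], head=2, tail=1, size=2
write(24): buf=[77 24 22], head=2, tail=2, size=3
read(): buf=[77 24 _], head=0, tail=2, size=2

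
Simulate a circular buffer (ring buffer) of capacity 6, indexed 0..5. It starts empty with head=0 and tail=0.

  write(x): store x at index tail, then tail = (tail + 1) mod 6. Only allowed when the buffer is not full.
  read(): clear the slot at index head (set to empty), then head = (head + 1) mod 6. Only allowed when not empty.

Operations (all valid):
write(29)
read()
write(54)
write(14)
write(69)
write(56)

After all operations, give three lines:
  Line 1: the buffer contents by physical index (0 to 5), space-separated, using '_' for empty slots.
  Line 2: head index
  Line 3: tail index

write(29): buf=[29 _ _ _ _ _], head=0, tail=1, size=1
read(): buf=[_ _ _ _ _ _], head=1, tail=1, size=0
write(54): buf=[_ 54 _ _ _ _], head=1, tail=2, size=1
write(14): buf=[_ 54 14 _ _ _], head=1, tail=3, size=2
write(69): buf=[_ 54 14 69 _ _], head=1, tail=4, size=3
write(56): buf=[_ 54 14 69 56 _], head=1, tail=5, size=4

Answer: _ 54 14 69 56 _
1
5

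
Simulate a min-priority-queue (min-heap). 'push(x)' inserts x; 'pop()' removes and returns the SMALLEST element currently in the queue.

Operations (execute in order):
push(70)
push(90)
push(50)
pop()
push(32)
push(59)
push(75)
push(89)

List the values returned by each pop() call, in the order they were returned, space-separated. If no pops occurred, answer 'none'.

push(70): heap contents = [70]
push(90): heap contents = [70, 90]
push(50): heap contents = [50, 70, 90]
pop() → 50: heap contents = [70, 90]
push(32): heap contents = [32, 70, 90]
push(59): heap contents = [32, 59, 70, 90]
push(75): heap contents = [32, 59, 70, 75, 90]
push(89): heap contents = [32, 59, 70, 75, 89, 90]

Answer: 50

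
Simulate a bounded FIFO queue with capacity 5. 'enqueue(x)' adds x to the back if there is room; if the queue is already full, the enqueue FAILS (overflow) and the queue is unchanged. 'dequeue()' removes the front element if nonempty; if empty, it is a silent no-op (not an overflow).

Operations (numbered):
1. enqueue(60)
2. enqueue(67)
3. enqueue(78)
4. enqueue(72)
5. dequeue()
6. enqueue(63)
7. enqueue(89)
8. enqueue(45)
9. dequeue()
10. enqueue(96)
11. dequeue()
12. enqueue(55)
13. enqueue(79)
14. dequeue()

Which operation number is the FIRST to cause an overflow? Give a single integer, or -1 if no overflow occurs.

Answer: 8

Derivation:
1. enqueue(60): size=1
2. enqueue(67): size=2
3. enqueue(78): size=3
4. enqueue(72): size=4
5. dequeue(): size=3
6. enqueue(63): size=4
7. enqueue(89): size=5
8. enqueue(45): size=5=cap → OVERFLOW (fail)
9. dequeue(): size=4
10. enqueue(96): size=5
11. dequeue(): size=4
12. enqueue(55): size=5
13. enqueue(79): size=5=cap → OVERFLOW (fail)
14. dequeue(): size=4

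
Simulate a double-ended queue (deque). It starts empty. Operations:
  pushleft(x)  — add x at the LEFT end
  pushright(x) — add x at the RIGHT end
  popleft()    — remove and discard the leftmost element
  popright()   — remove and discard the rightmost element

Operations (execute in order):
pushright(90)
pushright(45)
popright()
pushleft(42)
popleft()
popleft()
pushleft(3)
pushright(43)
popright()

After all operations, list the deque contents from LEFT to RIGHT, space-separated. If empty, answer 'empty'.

pushright(90): [90]
pushright(45): [90, 45]
popright(): [90]
pushleft(42): [42, 90]
popleft(): [90]
popleft(): []
pushleft(3): [3]
pushright(43): [3, 43]
popright(): [3]

Answer: 3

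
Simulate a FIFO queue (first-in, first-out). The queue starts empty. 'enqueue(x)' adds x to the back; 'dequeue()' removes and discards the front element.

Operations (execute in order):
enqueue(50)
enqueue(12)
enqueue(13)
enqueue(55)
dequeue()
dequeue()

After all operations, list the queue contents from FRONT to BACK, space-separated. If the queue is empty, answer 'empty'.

enqueue(50): [50]
enqueue(12): [50, 12]
enqueue(13): [50, 12, 13]
enqueue(55): [50, 12, 13, 55]
dequeue(): [12, 13, 55]
dequeue(): [13, 55]

Answer: 13 55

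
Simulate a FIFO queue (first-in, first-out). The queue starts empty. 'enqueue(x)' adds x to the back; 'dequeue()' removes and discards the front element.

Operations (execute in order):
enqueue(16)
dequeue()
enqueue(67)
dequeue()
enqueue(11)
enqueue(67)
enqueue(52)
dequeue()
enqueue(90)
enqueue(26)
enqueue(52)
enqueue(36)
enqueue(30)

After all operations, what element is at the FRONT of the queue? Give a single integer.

Answer: 67

Derivation:
enqueue(16): queue = [16]
dequeue(): queue = []
enqueue(67): queue = [67]
dequeue(): queue = []
enqueue(11): queue = [11]
enqueue(67): queue = [11, 67]
enqueue(52): queue = [11, 67, 52]
dequeue(): queue = [67, 52]
enqueue(90): queue = [67, 52, 90]
enqueue(26): queue = [67, 52, 90, 26]
enqueue(52): queue = [67, 52, 90, 26, 52]
enqueue(36): queue = [67, 52, 90, 26, 52, 36]
enqueue(30): queue = [67, 52, 90, 26, 52, 36, 30]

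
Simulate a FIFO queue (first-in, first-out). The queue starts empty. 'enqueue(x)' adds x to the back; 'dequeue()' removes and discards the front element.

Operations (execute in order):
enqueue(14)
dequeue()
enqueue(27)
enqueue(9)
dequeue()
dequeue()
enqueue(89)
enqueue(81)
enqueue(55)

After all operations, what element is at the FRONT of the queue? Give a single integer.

enqueue(14): queue = [14]
dequeue(): queue = []
enqueue(27): queue = [27]
enqueue(9): queue = [27, 9]
dequeue(): queue = [9]
dequeue(): queue = []
enqueue(89): queue = [89]
enqueue(81): queue = [89, 81]
enqueue(55): queue = [89, 81, 55]

Answer: 89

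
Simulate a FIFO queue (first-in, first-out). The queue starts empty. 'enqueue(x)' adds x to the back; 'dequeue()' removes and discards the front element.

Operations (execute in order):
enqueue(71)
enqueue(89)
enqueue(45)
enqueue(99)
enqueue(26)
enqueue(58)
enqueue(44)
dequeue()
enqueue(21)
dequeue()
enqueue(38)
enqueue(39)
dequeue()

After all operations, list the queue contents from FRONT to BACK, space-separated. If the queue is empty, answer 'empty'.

Answer: 99 26 58 44 21 38 39

Derivation:
enqueue(71): [71]
enqueue(89): [71, 89]
enqueue(45): [71, 89, 45]
enqueue(99): [71, 89, 45, 99]
enqueue(26): [71, 89, 45, 99, 26]
enqueue(58): [71, 89, 45, 99, 26, 58]
enqueue(44): [71, 89, 45, 99, 26, 58, 44]
dequeue(): [89, 45, 99, 26, 58, 44]
enqueue(21): [89, 45, 99, 26, 58, 44, 21]
dequeue(): [45, 99, 26, 58, 44, 21]
enqueue(38): [45, 99, 26, 58, 44, 21, 38]
enqueue(39): [45, 99, 26, 58, 44, 21, 38, 39]
dequeue(): [99, 26, 58, 44, 21, 38, 39]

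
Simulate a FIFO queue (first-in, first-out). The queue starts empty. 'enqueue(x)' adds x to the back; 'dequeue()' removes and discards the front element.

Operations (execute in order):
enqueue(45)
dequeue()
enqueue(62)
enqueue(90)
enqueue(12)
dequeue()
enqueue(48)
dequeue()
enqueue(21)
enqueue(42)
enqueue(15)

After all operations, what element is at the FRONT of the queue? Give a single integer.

enqueue(45): queue = [45]
dequeue(): queue = []
enqueue(62): queue = [62]
enqueue(90): queue = [62, 90]
enqueue(12): queue = [62, 90, 12]
dequeue(): queue = [90, 12]
enqueue(48): queue = [90, 12, 48]
dequeue(): queue = [12, 48]
enqueue(21): queue = [12, 48, 21]
enqueue(42): queue = [12, 48, 21, 42]
enqueue(15): queue = [12, 48, 21, 42, 15]

Answer: 12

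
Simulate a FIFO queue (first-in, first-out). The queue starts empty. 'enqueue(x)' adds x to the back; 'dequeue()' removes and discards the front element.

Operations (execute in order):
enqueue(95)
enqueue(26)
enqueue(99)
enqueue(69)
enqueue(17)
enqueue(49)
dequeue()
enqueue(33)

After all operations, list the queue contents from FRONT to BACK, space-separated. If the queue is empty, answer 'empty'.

Answer: 26 99 69 17 49 33

Derivation:
enqueue(95): [95]
enqueue(26): [95, 26]
enqueue(99): [95, 26, 99]
enqueue(69): [95, 26, 99, 69]
enqueue(17): [95, 26, 99, 69, 17]
enqueue(49): [95, 26, 99, 69, 17, 49]
dequeue(): [26, 99, 69, 17, 49]
enqueue(33): [26, 99, 69, 17, 49, 33]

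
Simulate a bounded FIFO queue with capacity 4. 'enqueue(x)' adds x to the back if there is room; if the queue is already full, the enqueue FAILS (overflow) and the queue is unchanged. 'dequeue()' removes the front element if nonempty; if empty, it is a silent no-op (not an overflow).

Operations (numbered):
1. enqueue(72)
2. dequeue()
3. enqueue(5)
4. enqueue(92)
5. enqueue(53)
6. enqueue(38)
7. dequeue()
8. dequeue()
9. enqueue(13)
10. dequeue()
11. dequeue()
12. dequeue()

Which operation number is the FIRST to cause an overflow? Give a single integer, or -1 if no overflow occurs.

1. enqueue(72): size=1
2. dequeue(): size=0
3. enqueue(5): size=1
4. enqueue(92): size=2
5. enqueue(53): size=3
6. enqueue(38): size=4
7. dequeue(): size=3
8. dequeue(): size=2
9. enqueue(13): size=3
10. dequeue(): size=2
11. dequeue(): size=1
12. dequeue(): size=0

Answer: -1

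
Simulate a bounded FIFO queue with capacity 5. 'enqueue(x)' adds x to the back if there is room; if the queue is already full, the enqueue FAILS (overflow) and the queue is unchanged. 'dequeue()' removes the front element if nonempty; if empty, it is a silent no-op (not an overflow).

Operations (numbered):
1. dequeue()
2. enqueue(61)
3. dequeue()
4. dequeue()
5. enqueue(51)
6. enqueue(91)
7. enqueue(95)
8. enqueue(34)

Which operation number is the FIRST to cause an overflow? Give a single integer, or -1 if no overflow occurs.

1. dequeue(): empty, no-op, size=0
2. enqueue(61): size=1
3. dequeue(): size=0
4. dequeue(): empty, no-op, size=0
5. enqueue(51): size=1
6. enqueue(91): size=2
7. enqueue(95): size=3
8. enqueue(34): size=4

Answer: -1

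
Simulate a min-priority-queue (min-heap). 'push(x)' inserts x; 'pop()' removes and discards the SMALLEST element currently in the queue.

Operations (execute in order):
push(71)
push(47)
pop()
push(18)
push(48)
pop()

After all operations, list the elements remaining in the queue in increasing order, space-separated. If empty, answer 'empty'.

Answer: 48 71

Derivation:
push(71): heap contents = [71]
push(47): heap contents = [47, 71]
pop() → 47: heap contents = [71]
push(18): heap contents = [18, 71]
push(48): heap contents = [18, 48, 71]
pop() → 18: heap contents = [48, 71]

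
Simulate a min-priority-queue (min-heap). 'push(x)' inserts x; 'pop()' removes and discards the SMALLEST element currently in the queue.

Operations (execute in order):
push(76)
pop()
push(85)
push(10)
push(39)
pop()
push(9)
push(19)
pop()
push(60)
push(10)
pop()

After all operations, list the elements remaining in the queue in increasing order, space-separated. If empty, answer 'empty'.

Answer: 19 39 60 85

Derivation:
push(76): heap contents = [76]
pop() → 76: heap contents = []
push(85): heap contents = [85]
push(10): heap contents = [10, 85]
push(39): heap contents = [10, 39, 85]
pop() → 10: heap contents = [39, 85]
push(9): heap contents = [9, 39, 85]
push(19): heap contents = [9, 19, 39, 85]
pop() → 9: heap contents = [19, 39, 85]
push(60): heap contents = [19, 39, 60, 85]
push(10): heap contents = [10, 19, 39, 60, 85]
pop() → 10: heap contents = [19, 39, 60, 85]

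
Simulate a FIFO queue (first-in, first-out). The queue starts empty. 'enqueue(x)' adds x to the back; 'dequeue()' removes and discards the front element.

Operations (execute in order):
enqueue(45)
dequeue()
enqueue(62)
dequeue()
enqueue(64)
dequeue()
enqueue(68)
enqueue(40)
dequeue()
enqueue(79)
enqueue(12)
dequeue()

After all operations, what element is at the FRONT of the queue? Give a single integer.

Answer: 79

Derivation:
enqueue(45): queue = [45]
dequeue(): queue = []
enqueue(62): queue = [62]
dequeue(): queue = []
enqueue(64): queue = [64]
dequeue(): queue = []
enqueue(68): queue = [68]
enqueue(40): queue = [68, 40]
dequeue(): queue = [40]
enqueue(79): queue = [40, 79]
enqueue(12): queue = [40, 79, 12]
dequeue(): queue = [79, 12]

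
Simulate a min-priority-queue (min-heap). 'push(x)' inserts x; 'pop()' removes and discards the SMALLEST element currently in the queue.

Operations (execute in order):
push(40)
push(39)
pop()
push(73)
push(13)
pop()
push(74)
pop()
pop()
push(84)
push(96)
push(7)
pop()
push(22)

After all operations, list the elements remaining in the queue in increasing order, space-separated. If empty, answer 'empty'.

Answer: 22 74 84 96

Derivation:
push(40): heap contents = [40]
push(39): heap contents = [39, 40]
pop() → 39: heap contents = [40]
push(73): heap contents = [40, 73]
push(13): heap contents = [13, 40, 73]
pop() → 13: heap contents = [40, 73]
push(74): heap contents = [40, 73, 74]
pop() → 40: heap contents = [73, 74]
pop() → 73: heap contents = [74]
push(84): heap contents = [74, 84]
push(96): heap contents = [74, 84, 96]
push(7): heap contents = [7, 74, 84, 96]
pop() → 7: heap contents = [74, 84, 96]
push(22): heap contents = [22, 74, 84, 96]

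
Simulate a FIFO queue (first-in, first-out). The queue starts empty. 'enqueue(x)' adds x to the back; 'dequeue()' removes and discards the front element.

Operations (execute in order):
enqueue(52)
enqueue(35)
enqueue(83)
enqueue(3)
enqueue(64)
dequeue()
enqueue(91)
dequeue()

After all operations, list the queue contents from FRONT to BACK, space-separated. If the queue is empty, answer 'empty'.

Answer: 83 3 64 91

Derivation:
enqueue(52): [52]
enqueue(35): [52, 35]
enqueue(83): [52, 35, 83]
enqueue(3): [52, 35, 83, 3]
enqueue(64): [52, 35, 83, 3, 64]
dequeue(): [35, 83, 3, 64]
enqueue(91): [35, 83, 3, 64, 91]
dequeue(): [83, 3, 64, 91]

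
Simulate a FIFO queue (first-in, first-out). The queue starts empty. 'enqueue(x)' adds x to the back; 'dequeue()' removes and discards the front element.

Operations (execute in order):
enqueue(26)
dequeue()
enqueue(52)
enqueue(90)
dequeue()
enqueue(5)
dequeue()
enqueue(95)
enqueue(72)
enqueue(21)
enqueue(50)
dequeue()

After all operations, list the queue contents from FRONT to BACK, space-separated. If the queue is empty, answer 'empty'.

enqueue(26): [26]
dequeue(): []
enqueue(52): [52]
enqueue(90): [52, 90]
dequeue(): [90]
enqueue(5): [90, 5]
dequeue(): [5]
enqueue(95): [5, 95]
enqueue(72): [5, 95, 72]
enqueue(21): [5, 95, 72, 21]
enqueue(50): [5, 95, 72, 21, 50]
dequeue(): [95, 72, 21, 50]

Answer: 95 72 21 50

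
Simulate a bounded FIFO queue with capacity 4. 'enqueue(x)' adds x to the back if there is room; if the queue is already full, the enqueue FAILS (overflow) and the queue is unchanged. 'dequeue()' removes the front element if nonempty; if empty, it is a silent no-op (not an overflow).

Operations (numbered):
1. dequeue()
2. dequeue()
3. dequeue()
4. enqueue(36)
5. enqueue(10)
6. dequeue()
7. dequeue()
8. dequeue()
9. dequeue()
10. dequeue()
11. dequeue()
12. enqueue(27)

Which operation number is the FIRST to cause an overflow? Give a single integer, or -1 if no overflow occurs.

Answer: -1

Derivation:
1. dequeue(): empty, no-op, size=0
2. dequeue(): empty, no-op, size=0
3. dequeue(): empty, no-op, size=0
4. enqueue(36): size=1
5. enqueue(10): size=2
6. dequeue(): size=1
7. dequeue(): size=0
8. dequeue(): empty, no-op, size=0
9. dequeue(): empty, no-op, size=0
10. dequeue(): empty, no-op, size=0
11. dequeue(): empty, no-op, size=0
12. enqueue(27): size=1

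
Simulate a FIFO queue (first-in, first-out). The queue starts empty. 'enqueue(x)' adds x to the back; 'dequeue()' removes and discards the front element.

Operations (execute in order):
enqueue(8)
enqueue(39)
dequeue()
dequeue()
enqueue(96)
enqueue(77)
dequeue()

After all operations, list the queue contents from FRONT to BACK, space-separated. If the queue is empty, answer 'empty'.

Answer: 77

Derivation:
enqueue(8): [8]
enqueue(39): [8, 39]
dequeue(): [39]
dequeue(): []
enqueue(96): [96]
enqueue(77): [96, 77]
dequeue(): [77]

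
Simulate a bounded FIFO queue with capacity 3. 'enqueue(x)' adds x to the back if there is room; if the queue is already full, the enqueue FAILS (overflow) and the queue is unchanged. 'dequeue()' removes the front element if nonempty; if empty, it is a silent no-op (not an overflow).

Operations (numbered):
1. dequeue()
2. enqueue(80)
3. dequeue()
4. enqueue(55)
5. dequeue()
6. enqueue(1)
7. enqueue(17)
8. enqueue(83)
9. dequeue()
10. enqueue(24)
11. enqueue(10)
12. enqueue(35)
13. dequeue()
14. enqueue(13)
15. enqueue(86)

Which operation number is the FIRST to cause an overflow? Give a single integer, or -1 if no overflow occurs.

1. dequeue(): empty, no-op, size=0
2. enqueue(80): size=1
3. dequeue(): size=0
4. enqueue(55): size=1
5. dequeue(): size=0
6. enqueue(1): size=1
7. enqueue(17): size=2
8. enqueue(83): size=3
9. dequeue(): size=2
10. enqueue(24): size=3
11. enqueue(10): size=3=cap → OVERFLOW (fail)
12. enqueue(35): size=3=cap → OVERFLOW (fail)
13. dequeue(): size=2
14. enqueue(13): size=3
15. enqueue(86): size=3=cap → OVERFLOW (fail)

Answer: 11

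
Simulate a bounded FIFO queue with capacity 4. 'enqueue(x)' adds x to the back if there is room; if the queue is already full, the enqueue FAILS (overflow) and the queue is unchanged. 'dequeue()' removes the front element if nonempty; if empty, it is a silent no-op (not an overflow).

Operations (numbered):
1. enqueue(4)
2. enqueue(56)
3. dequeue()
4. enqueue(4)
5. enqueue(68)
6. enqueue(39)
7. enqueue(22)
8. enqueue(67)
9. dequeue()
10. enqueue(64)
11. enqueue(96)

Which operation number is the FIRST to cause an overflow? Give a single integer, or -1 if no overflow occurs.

1. enqueue(4): size=1
2. enqueue(56): size=2
3. dequeue(): size=1
4. enqueue(4): size=2
5. enqueue(68): size=3
6. enqueue(39): size=4
7. enqueue(22): size=4=cap → OVERFLOW (fail)
8. enqueue(67): size=4=cap → OVERFLOW (fail)
9. dequeue(): size=3
10. enqueue(64): size=4
11. enqueue(96): size=4=cap → OVERFLOW (fail)

Answer: 7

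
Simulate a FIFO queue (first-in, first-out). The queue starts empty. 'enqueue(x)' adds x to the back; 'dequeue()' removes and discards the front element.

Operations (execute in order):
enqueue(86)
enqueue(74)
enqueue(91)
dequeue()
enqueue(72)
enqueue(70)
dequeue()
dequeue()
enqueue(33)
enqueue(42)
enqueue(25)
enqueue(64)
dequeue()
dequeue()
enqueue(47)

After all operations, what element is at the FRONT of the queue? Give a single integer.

Answer: 33

Derivation:
enqueue(86): queue = [86]
enqueue(74): queue = [86, 74]
enqueue(91): queue = [86, 74, 91]
dequeue(): queue = [74, 91]
enqueue(72): queue = [74, 91, 72]
enqueue(70): queue = [74, 91, 72, 70]
dequeue(): queue = [91, 72, 70]
dequeue(): queue = [72, 70]
enqueue(33): queue = [72, 70, 33]
enqueue(42): queue = [72, 70, 33, 42]
enqueue(25): queue = [72, 70, 33, 42, 25]
enqueue(64): queue = [72, 70, 33, 42, 25, 64]
dequeue(): queue = [70, 33, 42, 25, 64]
dequeue(): queue = [33, 42, 25, 64]
enqueue(47): queue = [33, 42, 25, 64, 47]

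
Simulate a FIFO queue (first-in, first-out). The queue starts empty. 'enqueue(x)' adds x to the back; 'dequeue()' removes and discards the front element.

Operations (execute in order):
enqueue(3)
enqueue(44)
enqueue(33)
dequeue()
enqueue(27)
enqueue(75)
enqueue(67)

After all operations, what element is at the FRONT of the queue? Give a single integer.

enqueue(3): queue = [3]
enqueue(44): queue = [3, 44]
enqueue(33): queue = [3, 44, 33]
dequeue(): queue = [44, 33]
enqueue(27): queue = [44, 33, 27]
enqueue(75): queue = [44, 33, 27, 75]
enqueue(67): queue = [44, 33, 27, 75, 67]

Answer: 44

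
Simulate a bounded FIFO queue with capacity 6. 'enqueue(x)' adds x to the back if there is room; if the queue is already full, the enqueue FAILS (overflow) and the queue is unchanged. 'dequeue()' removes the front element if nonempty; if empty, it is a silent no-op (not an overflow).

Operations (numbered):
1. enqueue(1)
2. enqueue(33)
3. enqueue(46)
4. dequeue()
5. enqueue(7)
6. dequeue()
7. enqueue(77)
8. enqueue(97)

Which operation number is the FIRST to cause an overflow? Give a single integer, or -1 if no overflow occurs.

1. enqueue(1): size=1
2. enqueue(33): size=2
3. enqueue(46): size=3
4. dequeue(): size=2
5. enqueue(7): size=3
6. dequeue(): size=2
7. enqueue(77): size=3
8. enqueue(97): size=4

Answer: -1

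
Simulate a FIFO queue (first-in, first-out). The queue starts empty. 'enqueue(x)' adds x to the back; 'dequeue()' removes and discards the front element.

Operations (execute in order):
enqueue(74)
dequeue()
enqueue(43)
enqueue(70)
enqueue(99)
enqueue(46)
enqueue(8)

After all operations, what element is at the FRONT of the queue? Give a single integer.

enqueue(74): queue = [74]
dequeue(): queue = []
enqueue(43): queue = [43]
enqueue(70): queue = [43, 70]
enqueue(99): queue = [43, 70, 99]
enqueue(46): queue = [43, 70, 99, 46]
enqueue(8): queue = [43, 70, 99, 46, 8]

Answer: 43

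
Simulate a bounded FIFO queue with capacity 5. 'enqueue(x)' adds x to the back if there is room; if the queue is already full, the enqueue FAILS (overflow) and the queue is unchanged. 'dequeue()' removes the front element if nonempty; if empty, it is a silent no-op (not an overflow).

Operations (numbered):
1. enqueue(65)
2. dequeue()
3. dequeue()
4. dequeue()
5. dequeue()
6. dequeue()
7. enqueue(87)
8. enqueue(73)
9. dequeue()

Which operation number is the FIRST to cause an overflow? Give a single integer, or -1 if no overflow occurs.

1. enqueue(65): size=1
2. dequeue(): size=0
3. dequeue(): empty, no-op, size=0
4. dequeue(): empty, no-op, size=0
5. dequeue(): empty, no-op, size=0
6. dequeue(): empty, no-op, size=0
7. enqueue(87): size=1
8. enqueue(73): size=2
9. dequeue(): size=1

Answer: -1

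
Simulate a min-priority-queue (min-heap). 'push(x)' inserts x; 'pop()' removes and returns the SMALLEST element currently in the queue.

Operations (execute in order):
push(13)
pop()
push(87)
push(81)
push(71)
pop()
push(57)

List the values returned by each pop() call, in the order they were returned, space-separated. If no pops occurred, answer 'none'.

push(13): heap contents = [13]
pop() → 13: heap contents = []
push(87): heap contents = [87]
push(81): heap contents = [81, 87]
push(71): heap contents = [71, 81, 87]
pop() → 71: heap contents = [81, 87]
push(57): heap contents = [57, 81, 87]

Answer: 13 71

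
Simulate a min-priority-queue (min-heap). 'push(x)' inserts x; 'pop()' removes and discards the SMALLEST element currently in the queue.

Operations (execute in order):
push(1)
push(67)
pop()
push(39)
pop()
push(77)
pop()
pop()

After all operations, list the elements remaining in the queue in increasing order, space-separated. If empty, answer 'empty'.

Answer: empty

Derivation:
push(1): heap contents = [1]
push(67): heap contents = [1, 67]
pop() → 1: heap contents = [67]
push(39): heap contents = [39, 67]
pop() → 39: heap contents = [67]
push(77): heap contents = [67, 77]
pop() → 67: heap contents = [77]
pop() → 77: heap contents = []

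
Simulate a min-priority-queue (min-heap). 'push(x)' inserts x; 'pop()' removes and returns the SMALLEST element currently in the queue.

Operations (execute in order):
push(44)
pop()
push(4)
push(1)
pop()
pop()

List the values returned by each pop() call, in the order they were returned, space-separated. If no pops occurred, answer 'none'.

Answer: 44 1 4

Derivation:
push(44): heap contents = [44]
pop() → 44: heap contents = []
push(4): heap contents = [4]
push(1): heap contents = [1, 4]
pop() → 1: heap contents = [4]
pop() → 4: heap contents = []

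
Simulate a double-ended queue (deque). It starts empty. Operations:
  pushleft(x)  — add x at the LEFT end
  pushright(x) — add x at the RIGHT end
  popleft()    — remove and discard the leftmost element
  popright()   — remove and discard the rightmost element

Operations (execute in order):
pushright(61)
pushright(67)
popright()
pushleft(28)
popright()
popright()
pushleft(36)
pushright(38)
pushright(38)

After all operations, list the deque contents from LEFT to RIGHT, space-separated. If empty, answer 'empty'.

Answer: 36 38 38

Derivation:
pushright(61): [61]
pushright(67): [61, 67]
popright(): [61]
pushleft(28): [28, 61]
popright(): [28]
popright(): []
pushleft(36): [36]
pushright(38): [36, 38]
pushright(38): [36, 38, 38]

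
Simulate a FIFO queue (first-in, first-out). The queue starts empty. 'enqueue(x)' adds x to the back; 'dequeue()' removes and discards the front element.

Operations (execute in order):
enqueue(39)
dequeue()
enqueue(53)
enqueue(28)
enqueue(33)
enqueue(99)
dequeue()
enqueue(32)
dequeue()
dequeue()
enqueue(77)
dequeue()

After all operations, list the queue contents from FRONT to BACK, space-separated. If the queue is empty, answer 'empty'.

Answer: 32 77

Derivation:
enqueue(39): [39]
dequeue(): []
enqueue(53): [53]
enqueue(28): [53, 28]
enqueue(33): [53, 28, 33]
enqueue(99): [53, 28, 33, 99]
dequeue(): [28, 33, 99]
enqueue(32): [28, 33, 99, 32]
dequeue(): [33, 99, 32]
dequeue(): [99, 32]
enqueue(77): [99, 32, 77]
dequeue(): [32, 77]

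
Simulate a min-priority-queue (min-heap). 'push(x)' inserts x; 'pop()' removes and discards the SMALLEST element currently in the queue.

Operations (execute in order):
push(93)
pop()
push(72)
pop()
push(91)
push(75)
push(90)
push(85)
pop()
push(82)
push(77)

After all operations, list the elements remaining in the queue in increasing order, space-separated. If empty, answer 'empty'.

Answer: 77 82 85 90 91

Derivation:
push(93): heap contents = [93]
pop() → 93: heap contents = []
push(72): heap contents = [72]
pop() → 72: heap contents = []
push(91): heap contents = [91]
push(75): heap contents = [75, 91]
push(90): heap contents = [75, 90, 91]
push(85): heap contents = [75, 85, 90, 91]
pop() → 75: heap contents = [85, 90, 91]
push(82): heap contents = [82, 85, 90, 91]
push(77): heap contents = [77, 82, 85, 90, 91]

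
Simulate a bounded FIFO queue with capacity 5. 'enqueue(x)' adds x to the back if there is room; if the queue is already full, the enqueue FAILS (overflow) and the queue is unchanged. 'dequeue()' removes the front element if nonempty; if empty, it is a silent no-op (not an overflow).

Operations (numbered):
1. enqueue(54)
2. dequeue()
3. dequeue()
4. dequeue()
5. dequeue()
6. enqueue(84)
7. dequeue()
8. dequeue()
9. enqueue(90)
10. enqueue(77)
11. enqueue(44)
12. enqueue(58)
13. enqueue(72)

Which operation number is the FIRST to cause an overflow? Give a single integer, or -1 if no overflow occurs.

1. enqueue(54): size=1
2. dequeue(): size=0
3. dequeue(): empty, no-op, size=0
4. dequeue(): empty, no-op, size=0
5. dequeue(): empty, no-op, size=0
6. enqueue(84): size=1
7. dequeue(): size=0
8. dequeue(): empty, no-op, size=0
9. enqueue(90): size=1
10. enqueue(77): size=2
11. enqueue(44): size=3
12. enqueue(58): size=4
13. enqueue(72): size=5

Answer: -1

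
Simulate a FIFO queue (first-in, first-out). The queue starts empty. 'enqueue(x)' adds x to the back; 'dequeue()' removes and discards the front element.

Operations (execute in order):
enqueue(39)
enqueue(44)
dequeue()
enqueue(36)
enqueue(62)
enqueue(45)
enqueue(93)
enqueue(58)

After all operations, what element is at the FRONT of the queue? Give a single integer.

Answer: 44

Derivation:
enqueue(39): queue = [39]
enqueue(44): queue = [39, 44]
dequeue(): queue = [44]
enqueue(36): queue = [44, 36]
enqueue(62): queue = [44, 36, 62]
enqueue(45): queue = [44, 36, 62, 45]
enqueue(93): queue = [44, 36, 62, 45, 93]
enqueue(58): queue = [44, 36, 62, 45, 93, 58]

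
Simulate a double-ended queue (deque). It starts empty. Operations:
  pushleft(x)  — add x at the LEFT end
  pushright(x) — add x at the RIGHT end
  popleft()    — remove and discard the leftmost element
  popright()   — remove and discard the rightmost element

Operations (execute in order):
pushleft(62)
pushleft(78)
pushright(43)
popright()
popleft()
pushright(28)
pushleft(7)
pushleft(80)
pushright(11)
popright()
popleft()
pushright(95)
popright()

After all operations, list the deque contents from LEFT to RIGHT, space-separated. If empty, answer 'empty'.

pushleft(62): [62]
pushleft(78): [78, 62]
pushright(43): [78, 62, 43]
popright(): [78, 62]
popleft(): [62]
pushright(28): [62, 28]
pushleft(7): [7, 62, 28]
pushleft(80): [80, 7, 62, 28]
pushright(11): [80, 7, 62, 28, 11]
popright(): [80, 7, 62, 28]
popleft(): [7, 62, 28]
pushright(95): [7, 62, 28, 95]
popright(): [7, 62, 28]

Answer: 7 62 28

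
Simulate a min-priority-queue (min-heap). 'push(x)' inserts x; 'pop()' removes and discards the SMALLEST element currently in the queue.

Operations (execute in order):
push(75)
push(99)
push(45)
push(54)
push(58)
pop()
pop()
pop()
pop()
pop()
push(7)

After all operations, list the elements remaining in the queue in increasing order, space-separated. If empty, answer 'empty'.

Answer: 7

Derivation:
push(75): heap contents = [75]
push(99): heap contents = [75, 99]
push(45): heap contents = [45, 75, 99]
push(54): heap contents = [45, 54, 75, 99]
push(58): heap contents = [45, 54, 58, 75, 99]
pop() → 45: heap contents = [54, 58, 75, 99]
pop() → 54: heap contents = [58, 75, 99]
pop() → 58: heap contents = [75, 99]
pop() → 75: heap contents = [99]
pop() → 99: heap contents = []
push(7): heap contents = [7]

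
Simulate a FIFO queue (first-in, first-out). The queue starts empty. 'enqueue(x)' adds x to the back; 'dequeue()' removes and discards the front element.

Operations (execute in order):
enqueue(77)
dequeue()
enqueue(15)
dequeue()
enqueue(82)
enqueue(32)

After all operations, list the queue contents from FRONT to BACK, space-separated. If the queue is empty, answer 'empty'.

Answer: 82 32

Derivation:
enqueue(77): [77]
dequeue(): []
enqueue(15): [15]
dequeue(): []
enqueue(82): [82]
enqueue(32): [82, 32]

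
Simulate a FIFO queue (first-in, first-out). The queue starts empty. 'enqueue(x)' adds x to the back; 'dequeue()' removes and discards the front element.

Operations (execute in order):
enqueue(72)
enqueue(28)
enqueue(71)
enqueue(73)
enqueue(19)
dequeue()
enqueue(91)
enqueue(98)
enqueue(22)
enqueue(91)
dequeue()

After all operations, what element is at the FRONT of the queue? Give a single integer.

Answer: 71

Derivation:
enqueue(72): queue = [72]
enqueue(28): queue = [72, 28]
enqueue(71): queue = [72, 28, 71]
enqueue(73): queue = [72, 28, 71, 73]
enqueue(19): queue = [72, 28, 71, 73, 19]
dequeue(): queue = [28, 71, 73, 19]
enqueue(91): queue = [28, 71, 73, 19, 91]
enqueue(98): queue = [28, 71, 73, 19, 91, 98]
enqueue(22): queue = [28, 71, 73, 19, 91, 98, 22]
enqueue(91): queue = [28, 71, 73, 19, 91, 98, 22, 91]
dequeue(): queue = [71, 73, 19, 91, 98, 22, 91]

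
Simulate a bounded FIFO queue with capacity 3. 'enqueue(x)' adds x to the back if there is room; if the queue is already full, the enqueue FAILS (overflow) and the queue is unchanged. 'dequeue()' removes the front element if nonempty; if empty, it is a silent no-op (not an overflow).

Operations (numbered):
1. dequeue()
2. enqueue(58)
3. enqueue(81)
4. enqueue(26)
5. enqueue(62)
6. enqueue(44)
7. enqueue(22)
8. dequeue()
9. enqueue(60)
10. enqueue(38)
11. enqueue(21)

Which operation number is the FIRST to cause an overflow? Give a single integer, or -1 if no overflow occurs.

Answer: 5

Derivation:
1. dequeue(): empty, no-op, size=0
2. enqueue(58): size=1
3. enqueue(81): size=2
4. enqueue(26): size=3
5. enqueue(62): size=3=cap → OVERFLOW (fail)
6. enqueue(44): size=3=cap → OVERFLOW (fail)
7. enqueue(22): size=3=cap → OVERFLOW (fail)
8. dequeue(): size=2
9. enqueue(60): size=3
10. enqueue(38): size=3=cap → OVERFLOW (fail)
11. enqueue(21): size=3=cap → OVERFLOW (fail)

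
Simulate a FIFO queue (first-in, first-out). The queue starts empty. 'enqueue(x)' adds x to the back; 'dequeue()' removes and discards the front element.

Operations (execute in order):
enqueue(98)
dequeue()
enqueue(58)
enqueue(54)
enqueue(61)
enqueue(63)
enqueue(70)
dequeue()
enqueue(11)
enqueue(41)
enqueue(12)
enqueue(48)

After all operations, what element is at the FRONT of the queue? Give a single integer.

enqueue(98): queue = [98]
dequeue(): queue = []
enqueue(58): queue = [58]
enqueue(54): queue = [58, 54]
enqueue(61): queue = [58, 54, 61]
enqueue(63): queue = [58, 54, 61, 63]
enqueue(70): queue = [58, 54, 61, 63, 70]
dequeue(): queue = [54, 61, 63, 70]
enqueue(11): queue = [54, 61, 63, 70, 11]
enqueue(41): queue = [54, 61, 63, 70, 11, 41]
enqueue(12): queue = [54, 61, 63, 70, 11, 41, 12]
enqueue(48): queue = [54, 61, 63, 70, 11, 41, 12, 48]

Answer: 54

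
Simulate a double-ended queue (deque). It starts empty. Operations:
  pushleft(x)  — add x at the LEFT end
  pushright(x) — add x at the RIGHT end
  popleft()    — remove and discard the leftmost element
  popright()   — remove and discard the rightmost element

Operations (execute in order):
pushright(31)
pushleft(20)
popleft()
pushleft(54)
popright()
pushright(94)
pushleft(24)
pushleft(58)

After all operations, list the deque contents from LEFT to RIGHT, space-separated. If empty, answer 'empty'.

Answer: 58 24 54 94

Derivation:
pushright(31): [31]
pushleft(20): [20, 31]
popleft(): [31]
pushleft(54): [54, 31]
popright(): [54]
pushright(94): [54, 94]
pushleft(24): [24, 54, 94]
pushleft(58): [58, 24, 54, 94]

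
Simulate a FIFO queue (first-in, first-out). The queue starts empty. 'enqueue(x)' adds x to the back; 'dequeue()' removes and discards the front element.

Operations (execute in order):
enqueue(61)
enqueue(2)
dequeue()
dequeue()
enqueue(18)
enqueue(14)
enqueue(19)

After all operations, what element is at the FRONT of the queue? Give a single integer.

enqueue(61): queue = [61]
enqueue(2): queue = [61, 2]
dequeue(): queue = [2]
dequeue(): queue = []
enqueue(18): queue = [18]
enqueue(14): queue = [18, 14]
enqueue(19): queue = [18, 14, 19]

Answer: 18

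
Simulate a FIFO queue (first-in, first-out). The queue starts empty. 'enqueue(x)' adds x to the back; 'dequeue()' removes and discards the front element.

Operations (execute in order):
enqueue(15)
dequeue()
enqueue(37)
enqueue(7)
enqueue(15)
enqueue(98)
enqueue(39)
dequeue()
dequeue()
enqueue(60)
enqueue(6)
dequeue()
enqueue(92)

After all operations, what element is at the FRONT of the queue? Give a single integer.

Answer: 98

Derivation:
enqueue(15): queue = [15]
dequeue(): queue = []
enqueue(37): queue = [37]
enqueue(7): queue = [37, 7]
enqueue(15): queue = [37, 7, 15]
enqueue(98): queue = [37, 7, 15, 98]
enqueue(39): queue = [37, 7, 15, 98, 39]
dequeue(): queue = [7, 15, 98, 39]
dequeue(): queue = [15, 98, 39]
enqueue(60): queue = [15, 98, 39, 60]
enqueue(6): queue = [15, 98, 39, 60, 6]
dequeue(): queue = [98, 39, 60, 6]
enqueue(92): queue = [98, 39, 60, 6, 92]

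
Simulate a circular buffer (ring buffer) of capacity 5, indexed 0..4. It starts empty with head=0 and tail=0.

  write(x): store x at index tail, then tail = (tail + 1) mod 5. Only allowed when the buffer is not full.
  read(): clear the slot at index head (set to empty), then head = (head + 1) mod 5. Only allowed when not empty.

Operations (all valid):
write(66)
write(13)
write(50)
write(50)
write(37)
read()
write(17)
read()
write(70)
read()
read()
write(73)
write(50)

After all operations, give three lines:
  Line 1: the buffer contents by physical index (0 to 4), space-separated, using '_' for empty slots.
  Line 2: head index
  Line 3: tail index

Answer: 17 70 73 50 37
4
4

Derivation:
write(66): buf=[66 _ _ _ _], head=0, tail=1, size=1
write(13): buf=[66 13 _ _ _], head=0, tail=2, size=2
write(50): buf=[66 13 50 _ _], head=0, tail=3, size=3
write(50): buf=[66 13 50 50 _], head=0, tail=4, size=4
write(37): buf=[66 13 50 50 37], head=0, tail=0, size=5
read(): buf=[_ 13 50 50 37], head=1, tail=0, size=4
write(17): buf=[17 13 50 50 37], head=1, tail=1, size=5
read(): buf=[17 _ 50 50 37], head=2, tail=1, size=4
write(70): buf=[17 70 50 50 37], head=2, tail=2, size=5
read(): buf=[17 70 _ 50 37], head=3, tail=2, size=4
read(): buf=[17 70 _ _ 37], head=4, tail=2, size=3
write(73): buf=[17 70 73 _ 37], head=4, tail=3, size=4
write(50): buf=[17 70 73 50 37], head=4, tail=4, size=5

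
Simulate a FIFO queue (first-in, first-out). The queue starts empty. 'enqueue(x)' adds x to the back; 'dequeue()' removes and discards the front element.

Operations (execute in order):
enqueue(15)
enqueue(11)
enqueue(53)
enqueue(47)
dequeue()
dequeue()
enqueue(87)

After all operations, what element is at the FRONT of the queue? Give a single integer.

enqueue(15): queue = [15]
enqueue(11): queue = [15, 11]
enqueue(53): queue = [15, 11, 53]
enqueue(47): queue = [15, 11, 53, 47]
dequeue(): queue = [11, 53, 47]
dequeue(): queue = [53, 47]
enqueue(87): queue = [53, 47, 87]

Answer: 53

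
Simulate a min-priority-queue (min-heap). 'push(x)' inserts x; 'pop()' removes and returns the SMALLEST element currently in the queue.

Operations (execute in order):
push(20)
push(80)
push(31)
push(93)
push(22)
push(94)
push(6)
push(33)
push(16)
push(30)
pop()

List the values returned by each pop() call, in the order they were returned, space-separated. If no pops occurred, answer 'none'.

Answer: 6

Derivation:
push(20): heap contents = [20]
push(80): heap contents = [20, 80]
push(31): heap contents = [20, 31, 80]
push(93): heap contents = [20, 31, 80, 93]
push(22): heap contents = [20, 22, 31, 80, 93]
push(94): heap contents = [20, 22, 31, 80, 93, 94]
push(6): heap contents = [6, 20, 22, 31, 80, 93, 94]
push(33): heap contents = [6, 20, 22, 31, 33, 80, 93, 94]
push(16): heap contents = [6, 16, 20, 22, 31, 33, 80, 93, 94]
push(30): heap contents = [6, 16, 20, 22, 30, 31, 33, 80, 93, 94]
pop() → 6: heap contents = [16, 20, 22, 30, 31, 33, 80, 93, 94]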